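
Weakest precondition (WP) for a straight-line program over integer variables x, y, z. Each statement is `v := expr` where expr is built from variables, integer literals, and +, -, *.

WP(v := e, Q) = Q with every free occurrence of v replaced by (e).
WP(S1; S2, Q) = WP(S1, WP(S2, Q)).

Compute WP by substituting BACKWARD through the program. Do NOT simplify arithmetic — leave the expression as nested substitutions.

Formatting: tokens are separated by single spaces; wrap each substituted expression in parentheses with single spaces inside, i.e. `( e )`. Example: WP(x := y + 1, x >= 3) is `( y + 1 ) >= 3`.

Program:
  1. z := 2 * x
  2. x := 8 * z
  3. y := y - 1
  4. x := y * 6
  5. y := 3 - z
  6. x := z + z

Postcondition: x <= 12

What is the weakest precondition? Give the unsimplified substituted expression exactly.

Answer: ( ( 2 * x ) + ( 2 * x ) ) <= 12

Derivation:
post: x <= 12
stmt 6: x := z + z  -- replace 1 occurrence(s) of x with (z + z)
  => ( z + z ) <= 12
stmt 5: y := 3 - z  -- replace 0 occurrence(s) of y with (3 - z)
  => ( z + z ) <= 12
stmt 4: x := y * 6  -- replace 0 occurrence(s) of x with (y * 6)
  => ( z + z ) <= 12
stmt 3: y := y - 1  -- replace 0 occurrence(s) of y with (y - 1)
  => ( z + z ) <= 12
stmt 2: x := 8 * z  -- replace 0 occurrence(s) of x with (8 * z)
  => ( z + z ) <= 12
stmt 1: z := 2 * x  -- replace 2 occurrence(s) of z with (2 * x)
  => ( ( 2 * x ) + ( 2 * x ) ) <= 12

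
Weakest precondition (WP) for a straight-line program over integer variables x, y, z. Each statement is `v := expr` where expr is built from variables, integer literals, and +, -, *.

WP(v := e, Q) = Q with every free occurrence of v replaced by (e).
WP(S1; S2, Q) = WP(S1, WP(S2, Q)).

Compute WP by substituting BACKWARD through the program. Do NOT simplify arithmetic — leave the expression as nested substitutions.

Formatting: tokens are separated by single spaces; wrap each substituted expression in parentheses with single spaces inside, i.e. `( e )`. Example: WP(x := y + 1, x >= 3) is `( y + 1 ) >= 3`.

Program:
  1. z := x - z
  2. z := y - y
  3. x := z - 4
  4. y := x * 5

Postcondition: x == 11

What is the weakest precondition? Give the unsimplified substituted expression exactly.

Answer: ( ( y - y ) - 4 ) == 11

Derivation:
post: x == 11
stmt 4: y := x * 5  -- replace 0 occurrence(s) of y with (x * 5)
  => x == 11
stmt 3: x := z - 4  -- replace 1 occurrence(s) of x with (z - 4)
  => ( z - 4 ) == 11
stmt 2: z := y - y  -- replace 1 occurrence(s) of z with (y - y)
  => ( ( y - y ) - 4 ) == 11
stmt 1: z := x - z  -- replace 0 occurrence(s) of z with (x - z)
  => ( ( y - y ) - 4 ) == 11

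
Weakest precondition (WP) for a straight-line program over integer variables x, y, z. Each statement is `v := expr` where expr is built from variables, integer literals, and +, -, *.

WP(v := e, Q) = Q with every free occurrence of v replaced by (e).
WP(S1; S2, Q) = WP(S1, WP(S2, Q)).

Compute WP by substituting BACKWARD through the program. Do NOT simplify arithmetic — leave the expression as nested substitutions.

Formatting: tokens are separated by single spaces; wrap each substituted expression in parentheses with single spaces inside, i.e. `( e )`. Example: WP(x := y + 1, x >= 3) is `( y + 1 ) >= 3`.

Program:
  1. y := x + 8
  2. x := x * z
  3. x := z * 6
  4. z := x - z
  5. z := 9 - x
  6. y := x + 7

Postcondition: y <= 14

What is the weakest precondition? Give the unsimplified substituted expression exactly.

post: y <= 14
stmt 6: y := x + 7  -- replace 1 occurrence(s) of y with (x + 7)
  => ( x + 7 ) <= 14
stmt 5: z := 9 - x  -- replace 0 occurrence(s) of z with (9 - x)
  => ( x + 7 ) <= 14
stmt 4: z := x - z  -- replace 0 occurrence(s) of z with (x - z)
  => ( x + 7 ) <= 14
stmt 3: x := z * 6  -- replace 1 occurrence(s) of x with (z * 6)
  => ( ( z * 6 ) + 7 ) <= 14
stmt 2: x := x * z  -- replace 0 occurrence(s) of x with (x * z)
  => ( ( z * 6 ) + 7 ) <= 14
stmt 1: y := x + 8  -- replace 0 occurrence(s) of y with (x + 8)
  => ( ( z * 6 ) + 7 ) <= 14

Answer: ( ( z * 6 ) + 7 ) <= 14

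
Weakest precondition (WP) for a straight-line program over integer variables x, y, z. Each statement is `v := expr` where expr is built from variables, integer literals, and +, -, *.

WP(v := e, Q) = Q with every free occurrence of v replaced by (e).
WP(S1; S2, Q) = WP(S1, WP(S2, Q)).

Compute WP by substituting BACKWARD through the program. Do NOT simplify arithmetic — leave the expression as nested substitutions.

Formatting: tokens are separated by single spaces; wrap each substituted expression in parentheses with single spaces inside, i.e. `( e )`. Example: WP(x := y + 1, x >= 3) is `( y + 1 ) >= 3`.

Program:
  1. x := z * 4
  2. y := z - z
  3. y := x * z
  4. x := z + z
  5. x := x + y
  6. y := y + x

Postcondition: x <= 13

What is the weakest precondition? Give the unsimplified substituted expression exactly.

Answer: ( ( z + z ) + ( ( z * 4 ) * z ) ) <= 13

Derivation:
post: x <= 13
stmt 6: y := y + x  -- replace 0 occurrence(s) of y with (y + x)
  => x <= 13
stmt 5: x := x + y  -- replace 1 occurrence(s) of x with (x + y)
  => ( x + y ) <= 13
stmt 4: x := z + z  -- replace 1 occurrence(s) of x with (z + z)
  => ( ( z + z ) + y ) <= 13
stmt 3: y := x * z  -- replace 1 occurrence(s) of y with (x * z)
  => ( ( z + z ) + ( x * z ) ) <= 13
stmt 2: y := z - z  -- replace 0 occurrence(s) of y with (z - z)
  => ( ( z + z ) + ( x * z ) ) <= 13
stmt 1: x := z * 4  -- replace 1 occurrence(s) of x with (z * 4)
  => ( ( z + z ) + ( ( z * 4 ) * z ) ) <= 13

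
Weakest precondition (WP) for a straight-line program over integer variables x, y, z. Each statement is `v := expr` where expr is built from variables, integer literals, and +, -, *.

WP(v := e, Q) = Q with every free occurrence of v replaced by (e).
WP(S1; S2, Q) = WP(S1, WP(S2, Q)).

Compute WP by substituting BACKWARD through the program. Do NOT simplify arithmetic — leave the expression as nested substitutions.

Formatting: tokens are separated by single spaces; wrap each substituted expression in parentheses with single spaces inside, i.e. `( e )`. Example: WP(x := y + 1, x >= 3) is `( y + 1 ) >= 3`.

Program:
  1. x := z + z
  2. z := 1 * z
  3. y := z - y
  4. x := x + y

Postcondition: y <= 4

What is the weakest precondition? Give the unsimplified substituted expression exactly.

Answer: ( ( 1 * z ) - y ) <= 4

Derivation:
post: y <= 4
stmt 4: x := x + y  -- replace 0 occurrence(s) of x with (x + y)
  => y <= 4
stmt 3: y := z - y  -- replace 1 occurrence(s) of y with (z - y)
  => ( z - y ) <= 4
stmt 2: z := 1 * z  -- replace 1 occurrence(s) of z with (1 * z)
  => ( ( 1 * z ) - y ) <= 4
stmt 1: x := z + z  -- replace 0 occurrence(s) of x with (z + z)
  => ( ( 1 * z ) - y ) <= 4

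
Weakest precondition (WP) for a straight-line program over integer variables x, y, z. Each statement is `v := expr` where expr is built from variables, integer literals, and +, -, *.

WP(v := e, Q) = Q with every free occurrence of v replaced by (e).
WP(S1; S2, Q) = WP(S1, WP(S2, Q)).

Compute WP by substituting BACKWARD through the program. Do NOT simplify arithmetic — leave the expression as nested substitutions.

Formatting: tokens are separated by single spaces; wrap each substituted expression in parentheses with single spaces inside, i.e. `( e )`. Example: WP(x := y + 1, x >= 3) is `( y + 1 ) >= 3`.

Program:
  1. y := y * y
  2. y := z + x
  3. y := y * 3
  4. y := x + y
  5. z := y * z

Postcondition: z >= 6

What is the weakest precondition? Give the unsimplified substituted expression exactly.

post: z >= 6
stmt 5: z := y * z  -- replace 1 occurrence(s) of z with (y * z)
  => ( y * z ) >= 6
stmt 4: y := x + y  -- replace 1 occurrence(s) of y with (x + y)
  => ( ( x + y ) * z ) >= 6
stmt 3: y := y * 3  -- replace 1 occurrence(s) of y with (y * 3)
  => ( ( x + ( y * 3 ) ) * z ) >= 6
stmt 2: y := z + x  -- replace 1 occurrence(s) of y with (z + x)
  => ( ( x + ( ( z + x ) * 3 ) ) * z ) >= 6
stmt 1: y := y * y  -- replace 0 occurrence(s) of y with (y * y)
  => ( ( x + ( ( z + x ) * 3 ) ) * z ) >= 6

Answer: ( ( x + ( ( z + x ) * 3 ) ) * z ) >= 6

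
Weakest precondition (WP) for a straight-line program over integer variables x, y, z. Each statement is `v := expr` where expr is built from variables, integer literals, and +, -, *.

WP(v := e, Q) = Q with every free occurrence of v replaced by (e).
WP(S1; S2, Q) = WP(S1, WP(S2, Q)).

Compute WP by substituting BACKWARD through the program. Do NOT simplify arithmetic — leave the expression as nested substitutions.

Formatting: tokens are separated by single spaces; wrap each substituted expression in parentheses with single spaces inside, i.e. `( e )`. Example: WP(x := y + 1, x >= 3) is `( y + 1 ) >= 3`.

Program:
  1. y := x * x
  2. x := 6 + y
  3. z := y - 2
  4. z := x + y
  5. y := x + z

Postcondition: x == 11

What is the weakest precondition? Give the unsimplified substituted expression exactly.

Answer: ( 6 + ( x * x ) ) == 11

Derivation:
post: x == 11
stmt 5: y := x + z  -- replace 0 occurrence(s) of y with (x + z)
  => x == 11
stmt 4: z := x + y  -- replace 0 occurrence(s) of z with (x + y)
  => x == 11
stmt 3: z := y - 2  -- replace 0 occurrence(s) of z with (y - 2)
  => x == 11
stmt 2: x := 6 + y  -- replace 1 occurrence(s) of x with (6 + y)
  => ( 6 + y ) == 11
stmt 1: y := x * x  -- replace 1 occurrence(s) of y with (x * x)
  => ( 6 + ( x * x ) ) == 11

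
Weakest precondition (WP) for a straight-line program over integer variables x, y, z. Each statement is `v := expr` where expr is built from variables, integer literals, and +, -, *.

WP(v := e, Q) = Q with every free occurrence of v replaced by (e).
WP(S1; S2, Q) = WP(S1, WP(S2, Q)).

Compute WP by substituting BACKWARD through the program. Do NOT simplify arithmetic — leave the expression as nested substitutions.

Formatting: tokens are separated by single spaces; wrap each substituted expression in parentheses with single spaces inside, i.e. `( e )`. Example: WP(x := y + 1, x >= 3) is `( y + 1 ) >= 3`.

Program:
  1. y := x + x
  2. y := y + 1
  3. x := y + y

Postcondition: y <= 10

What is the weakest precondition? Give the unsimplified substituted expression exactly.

Answer: ( ( x + x ) + 1 ) <= 10

Derivation:
post: y <= 10
stmt 3: x := y + y  -- replace 0 occurrence(s) of x with (y + y)
  => y <= 10
stmt 2: y := y + 1  -- replace 1 occurrence(s) of y with (y + 1)
  => ( y + 1 ) <= 10
stmt 1: y := x + x  -- replace 1 occurrence(s) of y with (x + x)
  => ( ( x + x ) + 1 ) <= 10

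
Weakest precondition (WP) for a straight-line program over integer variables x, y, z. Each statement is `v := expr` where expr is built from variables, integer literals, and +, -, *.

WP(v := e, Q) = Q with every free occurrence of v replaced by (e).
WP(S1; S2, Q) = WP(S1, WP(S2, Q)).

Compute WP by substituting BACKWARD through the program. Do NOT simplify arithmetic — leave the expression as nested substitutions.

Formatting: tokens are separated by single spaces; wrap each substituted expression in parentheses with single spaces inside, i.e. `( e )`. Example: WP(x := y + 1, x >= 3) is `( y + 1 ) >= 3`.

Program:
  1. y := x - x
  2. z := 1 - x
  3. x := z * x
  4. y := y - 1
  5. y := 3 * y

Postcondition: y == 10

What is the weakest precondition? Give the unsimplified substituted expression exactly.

post: y == 10
stmt 5: y := 3 * y  -- replace 1 occurrence(s) of y with (3 * y)
  => ( 3 * y ) == 10
stmt 4: y := y - 1  -- replace 1 occurrence(s) of y with (y - 1)
  => ( 3 * ( y - 1 ) ) == 10
stmt 3: x := z * x  -- replace 0 occurrence(s) of x with (z * x)
  => ( 3 * ( y - 1 ) ) == 10
stmt 2: z := 1 - x  -- replace 0 occurrence(s) of z with (1 - x)
  => ( 3 * ( y - 1 ) ) == 10
stmt 1: y := x - x  -- replace 1 occurrence(s) of y with (x - x)
  => ( 3 * ( ( x - x ) - 1 ) ) == 10

Answer: ( 3 * ( ( x - x ) - 1 ) ) == 10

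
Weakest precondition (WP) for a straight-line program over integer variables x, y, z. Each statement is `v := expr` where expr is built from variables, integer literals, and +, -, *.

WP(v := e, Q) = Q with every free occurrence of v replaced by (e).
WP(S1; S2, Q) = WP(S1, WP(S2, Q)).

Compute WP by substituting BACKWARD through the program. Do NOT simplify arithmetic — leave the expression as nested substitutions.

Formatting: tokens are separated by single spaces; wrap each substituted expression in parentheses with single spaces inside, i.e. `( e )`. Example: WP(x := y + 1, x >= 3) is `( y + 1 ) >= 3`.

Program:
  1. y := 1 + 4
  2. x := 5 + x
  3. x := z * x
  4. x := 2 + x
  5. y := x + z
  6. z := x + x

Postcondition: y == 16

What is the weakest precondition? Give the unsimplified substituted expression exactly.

post: y == 16
stmt 6: z := x + x  -- replace 0 occurrence(s) of z with (x + x)
  => y == 16
stmt 5: y := x + z  -- replace 1 occurrence(s) of y with (x + z)
  => ( x + z ) == 16
stmt 4: x := 2 + x  -- replace 1 occurrence(s) of x with (2 + x)
  => ( ( 2 + x ) + z ) == 16
stmt 3: x := z * x  -- replace 1 occurrence(s) of x with (z * x)
  => ( ( 2 + ( z * x ) ) + z ) == 16
stmt 2: x := 5 + x  -- replace 1 occurrence(s) of x with (5 + x)
  => ( ( 2 + ( z * ( 5 + x ) ) ) + z ) == 16
stmt 1: y := 1 + 4  -- replace 0 occurrence(s) of y with (1 + 4)
  => ( ( 2 + ( z * ( 5 + x ) ) ) + z ) == 16

Answer: ( ( 2 + ( z * ( 5 + x ) ) ) + z ) == 16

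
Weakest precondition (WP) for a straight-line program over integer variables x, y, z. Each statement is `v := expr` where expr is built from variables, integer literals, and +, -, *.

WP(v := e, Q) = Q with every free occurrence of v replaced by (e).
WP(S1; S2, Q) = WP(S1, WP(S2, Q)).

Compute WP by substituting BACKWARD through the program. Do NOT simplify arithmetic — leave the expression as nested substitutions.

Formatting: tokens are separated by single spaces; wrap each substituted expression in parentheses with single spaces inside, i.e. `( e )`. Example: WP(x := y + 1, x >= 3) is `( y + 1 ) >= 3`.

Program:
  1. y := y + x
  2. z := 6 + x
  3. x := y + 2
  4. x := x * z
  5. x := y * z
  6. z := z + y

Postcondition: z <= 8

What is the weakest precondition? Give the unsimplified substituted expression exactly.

post: z <= 8
stmt 6: z := z + y  -- replace 1 occurrence(s) of z with (z + y)
  => ( z + y ) <= 8
stmt 5: x := y * z  -- replace 0 occurrence(s) of x with (y * z)
  => ( z + y ) <= 8
stmt 4: x := x * z  -- replace 0 occurrence(s) of x with (x * z)
  => ( z + y ) <= 8
stmt 3: x := y + 2  -- replace 0 occurrence(s) of x with (y + 2)
  => ( z + y ) <= 8
stmt 2: z := 6 + x  -- replace 1 occurrence(s) of z with (6 + x)
  => ( ( 6 + x ) + y ) <= 8
stmt 1: y := y + x  -- replace 1 occurrence(s) of y with (y + x)
  => ( ( 6 + x ) + ( y + x ) ) <= 8

Answer: ( ( 6 + x ) + ( y + x ) ) <= 8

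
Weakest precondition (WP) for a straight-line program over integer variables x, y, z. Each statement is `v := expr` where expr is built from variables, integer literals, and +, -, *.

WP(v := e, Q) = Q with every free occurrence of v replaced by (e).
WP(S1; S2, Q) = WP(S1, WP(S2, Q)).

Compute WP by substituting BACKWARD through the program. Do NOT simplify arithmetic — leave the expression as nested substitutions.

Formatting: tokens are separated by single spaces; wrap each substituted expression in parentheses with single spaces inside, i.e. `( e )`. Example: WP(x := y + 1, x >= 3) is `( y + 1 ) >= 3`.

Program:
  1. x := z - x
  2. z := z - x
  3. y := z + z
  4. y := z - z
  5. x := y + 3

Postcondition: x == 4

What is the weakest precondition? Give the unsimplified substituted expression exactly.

post: x == 4
stmt 5: x := y + 3  -- replace 1 occurrence(s) of x with (y + 3)
  => ( y + 3 ) == 4
stmt 4: y := z - z  -- replace 1 occurrence(s) of y with (z - z)
  => ( ( z - z ) + 3 ) == 4
stmt 3: y := z + z  -- replace 0 occurrence(s) of y with (z + z)
  => ( ( z - z ) + 3 ) == 4
stmt 2: z := z - x  -- replace 2 occurrence(s) of z with (z - x)
  => ( ( ( z - x ) - ( z - x ) ) + 3 ) == 4
stmt 1: x := z - x  -- replace 2 occurrence(s) of x with (z - x)
  => ( ( ( z - ( z - x ) ) - ( z - ( z - x ) ) ) + 3 ) == 4

Answer: ( ( ( z - ( z - x ) ) - ( z - ( z - x ) ) ) + 3 ) == 4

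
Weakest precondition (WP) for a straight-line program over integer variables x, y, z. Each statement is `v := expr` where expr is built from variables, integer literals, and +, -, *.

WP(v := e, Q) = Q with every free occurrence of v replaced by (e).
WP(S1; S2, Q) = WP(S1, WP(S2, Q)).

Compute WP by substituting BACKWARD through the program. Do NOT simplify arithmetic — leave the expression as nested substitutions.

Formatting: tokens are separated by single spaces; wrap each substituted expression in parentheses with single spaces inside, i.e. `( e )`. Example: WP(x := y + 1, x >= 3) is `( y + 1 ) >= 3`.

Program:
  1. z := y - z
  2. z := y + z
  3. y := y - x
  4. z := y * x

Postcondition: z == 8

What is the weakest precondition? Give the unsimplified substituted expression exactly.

Answer: ( ( y - x ) * x ) == 8

Derivation:
post: z == 8
stmt 4: z := y * x  -- replace 1 occurrence(s) of z with (y * x)
  => ( y * x ) == 8
stmt 3: y := y - x  -- replace 1 occurrence(s) of y with (y - x)
  => ( ( y - x ) * x ) == 8
stmt 2: z := y + z  -- replace 0 occurrence(s) of z with (y + z)
  => ( ( y - x ) * x ) == 8
stmt 1: z := y - z  -- replace 0 occurrence(s) of z with (y - z)
  => ( ( y - x ) * x ) == 8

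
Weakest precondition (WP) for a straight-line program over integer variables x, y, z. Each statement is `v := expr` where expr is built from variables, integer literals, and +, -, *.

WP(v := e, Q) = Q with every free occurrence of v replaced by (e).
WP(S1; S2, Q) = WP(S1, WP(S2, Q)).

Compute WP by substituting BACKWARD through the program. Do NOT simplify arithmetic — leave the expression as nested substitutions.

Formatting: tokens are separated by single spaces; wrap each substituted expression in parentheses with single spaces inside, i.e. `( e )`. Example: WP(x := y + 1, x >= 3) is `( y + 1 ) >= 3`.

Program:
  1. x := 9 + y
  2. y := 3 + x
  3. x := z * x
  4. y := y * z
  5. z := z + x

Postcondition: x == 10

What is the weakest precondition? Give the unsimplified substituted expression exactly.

post: x == 10
stmt 5: z := z + x  -- replace 0 occurrence(s) of z with (z + x)
  => x == 10
stmt 4: y := y * z  -- replace 0 occurrence(s) of y with (y * z)
  => x == 10
stmt 3: x := z * x  -- replace 1 occurrence(s) of x with (z * x)
  => ( z * x ) == 10
stmt 2: y := 3 + x  -- replace 0 occurrence(s) of y with (3 + x)
  => ( z * x ) == 10
stmt 1: x := 9 + y  -- replace 1 occurrence(s) of x with (9 + y)
  => ( z * ( 9 + y ) ) == 10

Answer: ( z * ( 9 + y ) ) == 10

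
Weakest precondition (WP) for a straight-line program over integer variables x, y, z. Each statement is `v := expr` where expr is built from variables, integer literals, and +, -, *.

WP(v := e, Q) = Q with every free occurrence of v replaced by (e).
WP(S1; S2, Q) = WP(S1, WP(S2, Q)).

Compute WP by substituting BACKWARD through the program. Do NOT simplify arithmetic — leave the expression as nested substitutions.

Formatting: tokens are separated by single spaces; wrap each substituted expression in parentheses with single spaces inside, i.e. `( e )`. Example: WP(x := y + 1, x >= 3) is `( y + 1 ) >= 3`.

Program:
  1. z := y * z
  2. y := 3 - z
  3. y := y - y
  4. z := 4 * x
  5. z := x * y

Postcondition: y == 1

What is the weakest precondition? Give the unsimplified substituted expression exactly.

Answer: ( ( 3 - ( y * z ) ) - ( 3 - ( y * z ) ) ) == 1

Derivation:
post: y == 1
stmt 5: z := x * y  -- replace 0 occurrence(s) of z with (x * y)
  => y == 1
stmt 4: z := 4 * x  -- replace 0 occurrence(s) of z with (4 * x)
  => y == 1
stmt 3: y := y - y  -- replace 1 occurrence(s) of y with (y - y)
  => ( y - y ) == 1
stmt 2: y := 3 - z  -- replace 2 occurrence(s) of y with (3 - z)
  => ( ( 3 - z ) - ( 3 - z ) ) == 1
stmt 1: z := y * z  -- replace 2 occurrence(s) of z with (y * z)
  => ( ( 3 - ( y * z ) ) - ( 3 - ( y * z ) ) ) == 1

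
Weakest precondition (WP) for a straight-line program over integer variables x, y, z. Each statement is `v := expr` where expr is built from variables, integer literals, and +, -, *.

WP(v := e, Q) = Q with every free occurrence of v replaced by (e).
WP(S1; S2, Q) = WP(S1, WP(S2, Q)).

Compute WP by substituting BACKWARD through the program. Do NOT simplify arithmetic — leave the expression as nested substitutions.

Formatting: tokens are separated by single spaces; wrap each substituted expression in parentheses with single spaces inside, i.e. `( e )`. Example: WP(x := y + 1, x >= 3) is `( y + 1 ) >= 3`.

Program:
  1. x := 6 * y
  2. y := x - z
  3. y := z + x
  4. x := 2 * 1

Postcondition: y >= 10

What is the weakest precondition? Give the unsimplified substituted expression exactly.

Answer: ( z + ( 6 * y ) ) >= 10

Derivation:
post: y >= 10
stmt 4: x := 2 * 1  -- replace 0 occurrence(s) of x with (2 * 1)
  => y >= 10
stmt 3: y := z + x  -- replace 1 occurrence(s) of y with (z + x)
  => ( z + x ) >= 10
stmt 2: y := x - z  -- replace 0 occurrence(s) of y with (x - z)
  => ( z + x ) >= 10
stmt 1: x := 6 * y  -- replace 1 occurrence(s) of x with (6 * y)
  => ( z + ( 6 * y ) ) >= 10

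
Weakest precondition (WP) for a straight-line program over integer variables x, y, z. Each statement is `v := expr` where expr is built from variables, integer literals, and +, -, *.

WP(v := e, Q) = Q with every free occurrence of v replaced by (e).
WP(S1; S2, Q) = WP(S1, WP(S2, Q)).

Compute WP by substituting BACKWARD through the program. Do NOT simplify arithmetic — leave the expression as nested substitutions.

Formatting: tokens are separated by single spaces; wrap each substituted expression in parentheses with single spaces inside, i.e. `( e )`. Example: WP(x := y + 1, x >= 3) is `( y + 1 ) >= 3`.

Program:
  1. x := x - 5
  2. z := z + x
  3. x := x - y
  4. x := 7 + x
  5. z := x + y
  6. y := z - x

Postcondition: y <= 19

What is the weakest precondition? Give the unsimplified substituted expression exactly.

post: y <= 19
stmt 6: y := z - x  -- replace 1 occurrence(s) of y with (z - x)
  => ( z - x ) <= 19
stmt 5: z := x + y  -- replace 1 occurrence(s) of z with (x + y)
  => ( ( x + y ) - x ) <= 19
stmt 4: x := 7 + x  -- replace 2 occurrence(s) of x with (7 + x)
  => ( ( ( 7 + x ) + y ) - ( 7 + x ) ) <= 19
stmt 3: x := x - y  -- replace 2 occurrence(s) of x with (x - y)
  => ( ( ( 7 + ( x - y ) ) + y ) - ( 7 + ( x - y ) ) ) <= 19
stmt 2: z := z + x  -- replace 0 occurrence(s) of z with (z + x)
  => ( ( ( 7 + ( x - y ) ) + y ) - ( 7 + ( x - y ) ) ) <= 19
stmt 1: x := x - 5  -- replace 2 occurrence(s) of x with (x - 5)
  => ( ( ( 7 + ( ( x - 5 ) - y ) ) + y ) - ( 7 + ( ( x - 5 ) - y ) ) ) <= 19

Answer: ( ( ( 7 + ( ( x - 5 ) - y ) ) + y ) - ( 7 + ( ( x - 5 ) - y ) ) ) <= 19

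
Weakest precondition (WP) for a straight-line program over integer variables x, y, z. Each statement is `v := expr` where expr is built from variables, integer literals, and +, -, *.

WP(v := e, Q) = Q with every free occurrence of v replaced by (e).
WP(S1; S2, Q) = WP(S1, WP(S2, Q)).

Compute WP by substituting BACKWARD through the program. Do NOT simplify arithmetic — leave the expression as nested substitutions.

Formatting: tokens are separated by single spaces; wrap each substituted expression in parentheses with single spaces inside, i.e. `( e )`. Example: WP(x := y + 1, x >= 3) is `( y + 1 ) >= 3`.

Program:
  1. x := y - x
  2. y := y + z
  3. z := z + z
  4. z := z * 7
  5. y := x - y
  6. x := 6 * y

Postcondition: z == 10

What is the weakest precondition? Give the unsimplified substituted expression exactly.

post: z == 10
stmt 6: x := 6 * y  -- replace 0 occurrence(s) of x with (6 * y)
  => z == 10
stmt 5: y := x - y  -- replace 0 occurrence(s) of y with (x - y)
  => z == 10
stmt 4: z := z * 7  -- replace 1 occurrence(s) of z with (z * 7)
  => ( z * 7 ) == 10
stmt 3: z := z + z  -- replace 1 occurrence(s) of z with (z + z)
  => ( ( z + z ) * 7 ) == 10
stmt 2: y := y + z  -- replace 0 occurrence(s) of y with (y + z)
  => ( ( z + z ) * 7 ) == 10
stmt 1: x := y - x  -- replace 0 occurrence(s) of x with (y - x)
  => ( ( z + z ) * 7 ) == 10

Answer: ( ( z + z ) * 7 ) == 10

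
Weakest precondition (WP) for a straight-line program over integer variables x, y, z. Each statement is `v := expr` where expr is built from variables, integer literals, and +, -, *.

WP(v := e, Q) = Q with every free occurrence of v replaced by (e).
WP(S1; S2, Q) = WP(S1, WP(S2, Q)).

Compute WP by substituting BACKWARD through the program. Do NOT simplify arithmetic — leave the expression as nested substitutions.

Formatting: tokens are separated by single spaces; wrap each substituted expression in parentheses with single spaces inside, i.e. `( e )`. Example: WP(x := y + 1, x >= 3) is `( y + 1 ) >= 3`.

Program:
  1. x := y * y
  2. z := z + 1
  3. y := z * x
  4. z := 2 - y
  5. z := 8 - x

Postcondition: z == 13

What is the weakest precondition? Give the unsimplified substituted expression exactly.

Answer: ( 8 - ( y * y ) ) == 13

Derivation:
post: z == 13
stmt 5: z := 8 - x  -- replace 1 occurrence(s) of z with (8 - x)
  => ( 8 - x ) == 13
stmt 4: z := 2 - y  -- replace 0 occurrence(s) of z with (2 - y)
  => ( 8 - x ) == 13
stmt 3: y := z * x  -- replace 0 occurrence(s) of y with (z * x)
  => ( 8 - x ) == 13
stmt 2: z := z + 1  -- replace 0 occurrence(s) of z with (z + 1)
  => ( 8 - x ) == 13
stmt 1: x := y * y  -- replace 1 occurrence(s) of x with (y * y)
  => ( 8 - ( y * y ) ) == 13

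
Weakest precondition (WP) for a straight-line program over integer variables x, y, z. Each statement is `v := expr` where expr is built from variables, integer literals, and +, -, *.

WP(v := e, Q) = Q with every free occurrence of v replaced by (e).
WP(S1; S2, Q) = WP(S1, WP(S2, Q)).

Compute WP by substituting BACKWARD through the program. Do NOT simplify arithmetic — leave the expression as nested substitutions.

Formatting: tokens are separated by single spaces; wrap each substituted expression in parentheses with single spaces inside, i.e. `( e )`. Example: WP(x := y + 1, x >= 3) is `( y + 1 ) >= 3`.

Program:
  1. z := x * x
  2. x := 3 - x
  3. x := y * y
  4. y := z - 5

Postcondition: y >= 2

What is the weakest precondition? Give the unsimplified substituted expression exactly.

post: y >= 2
stmt 4: y := z - 5  -- replace 1 occurrence(s) of y with (z - 5)
  => ( z - 5 ) >= 2
stmt 3: x := y * y  -- replace 0 occurrence(s) of x with (y * y)
  => ( z - 5 ) >= 2
stmt 2: x := 3 - x  -- replace 0 occurrence(s) of x with (3 - x)
  => ( z - 5 ) >= 2
stmt 1: z := x * x  -- replace 1 occurrence(s) of z with (x * x)
  => ( ( x * x ) - 5 ) >= 2

Answer: ( ( x * x ) - 5 ) >= 2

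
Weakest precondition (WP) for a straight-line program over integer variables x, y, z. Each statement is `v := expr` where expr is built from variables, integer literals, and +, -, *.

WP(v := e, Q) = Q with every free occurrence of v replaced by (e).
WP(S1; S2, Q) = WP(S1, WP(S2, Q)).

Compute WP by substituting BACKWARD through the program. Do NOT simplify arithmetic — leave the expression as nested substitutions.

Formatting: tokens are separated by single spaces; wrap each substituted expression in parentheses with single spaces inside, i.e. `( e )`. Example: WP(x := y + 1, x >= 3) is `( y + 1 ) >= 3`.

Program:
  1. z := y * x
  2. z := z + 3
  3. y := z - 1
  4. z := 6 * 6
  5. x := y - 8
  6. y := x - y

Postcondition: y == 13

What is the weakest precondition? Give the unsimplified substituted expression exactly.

post: y == 13
stmt 6: y := x - y  -- replace 1 occurrence(s) of y with (x - y)
  => ( x - y ) == 13
stmt 5: x := y - 8  -- replace 1 occurrence(s) of x with (y - 8)
  => ( ( y - 8 ) - y ) == 13
stmt 4: z := 6 * 6  -- replace 0 occurrence(s) of z with (6 * 6)
  => ( ( y - 8 ) - y ) == 13
stmt 3: y := z - 1  -- replace 2 occurrence(s) of y with (z - 1)
  => ( ( ( z - 1 ) - 8 ) - ( z - 1 ) ) == 13
stmt 2: z := z + 3  -- replace 2 occurrence(s) of z with (z + 3)
  => ( ( ( ( z + 3 ) - 1 ) - 8 ) - ( ( z + 3 ) - 1 ) ) == 13
stmt 1: z := y * x  -- replace 2 occurrence(s) of z with (y * x)
  => ( ( ( ( ( y * x ) + 3 ) - 1 ) - 8 ) - ( ( ( y * x ) + 3 ) - 1 ) ) == 13

Answer: ( ( ( ( ( y * x ) + 3 ) - 1 ) - 8 ) - ( ( ( y * x ) + 3 ) - 1 ) ) == 13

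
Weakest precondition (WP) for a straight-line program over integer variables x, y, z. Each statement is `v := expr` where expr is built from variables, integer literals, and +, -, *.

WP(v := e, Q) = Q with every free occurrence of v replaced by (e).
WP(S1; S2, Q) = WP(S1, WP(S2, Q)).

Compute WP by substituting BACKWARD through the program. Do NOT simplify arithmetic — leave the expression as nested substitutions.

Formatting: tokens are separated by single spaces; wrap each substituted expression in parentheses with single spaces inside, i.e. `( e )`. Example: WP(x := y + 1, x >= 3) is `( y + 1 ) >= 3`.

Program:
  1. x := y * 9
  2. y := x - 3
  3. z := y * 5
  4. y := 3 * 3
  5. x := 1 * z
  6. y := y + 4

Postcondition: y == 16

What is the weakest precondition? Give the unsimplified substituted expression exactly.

Answer: ( ( 3 * 3 ) + 4 ) == 16

Derivation:
post: y == 16
stmt 6: y := y + 4  -- replace 1 occurrence(s) of y with (y + 4)
  => ( y + 4 ) == 16
stmt 5: x := 1 * z  -- replace 0 occurrence(s) of x with (1 * z)
  => ( y + 4 ) == 16
stmt 4: y := 3 * 3  -- replace 1 occurrence(s) of y with (3 * 3)
  => ( ( 3 * 3 ) + 4 ) == 16
stmt 3: z := y * 5  -- replace 0 occurrence(s) of z with (y * 5)
  => ( ( 3 * 3 ) + 4 ) == 16
stmt 2: y := x - 3  -- replace 0 occurrence(s) of y with (x - 3)
  => ( ( 3 * 3 ) + 4 ) == 16
stmt 1: x := y * 9  -- replace 0 occurrence(s) of x with (y * 9)
  => ( ( 3 * 3 ) + 4 ) == 16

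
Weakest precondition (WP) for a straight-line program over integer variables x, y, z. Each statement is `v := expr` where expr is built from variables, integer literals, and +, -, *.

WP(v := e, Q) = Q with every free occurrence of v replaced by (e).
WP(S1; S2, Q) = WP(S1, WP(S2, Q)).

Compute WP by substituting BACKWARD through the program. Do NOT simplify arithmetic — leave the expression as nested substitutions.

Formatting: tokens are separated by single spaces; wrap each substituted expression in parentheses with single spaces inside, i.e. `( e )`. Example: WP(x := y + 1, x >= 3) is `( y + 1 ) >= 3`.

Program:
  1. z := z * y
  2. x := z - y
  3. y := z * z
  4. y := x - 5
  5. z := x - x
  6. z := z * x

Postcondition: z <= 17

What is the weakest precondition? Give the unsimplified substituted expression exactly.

Answer: ( ( ( ( z * y ) - y ) - ( ( z * y ) - y ) ) * ( ( z * y ) - y ) ) <= 17

Derivation:
post: z <= 17
stmt 6: z := z * x  -- replace 1 occurrence(s) of z with (z * x)
  => ( z * x ) <= 17
stmt 5: z := x - x  -- replace 1 occurrence(s) of z with (x - x)
  => ( ( x - x ) * x ) <= 17
stmt 4: y := x - 5  -- replace 0 occurrence(s) of y with (x - 5)
  => ( ( x - x ) * x ) <= 17
stmt 3: y := z * z  -- replace 0 occurrence(s) of y with (z * z)
  => ( ( x - x ) * x ) <= 17
stmt 2: x := z - y  -- replace 3 occurrence(s) of x with (z - y)
  => ( ( ( z - y ) - ( z - y ) ) * ( z - y ) ) <= 17
stmt 1: z := z * y  -- replace 3 occurrence(s) of z with (z * y)
  => ( ( ( ( z * y ) - y ) - ( ( z * y ) - y ) ) * ( ( z * y ) - y ) ) <= 17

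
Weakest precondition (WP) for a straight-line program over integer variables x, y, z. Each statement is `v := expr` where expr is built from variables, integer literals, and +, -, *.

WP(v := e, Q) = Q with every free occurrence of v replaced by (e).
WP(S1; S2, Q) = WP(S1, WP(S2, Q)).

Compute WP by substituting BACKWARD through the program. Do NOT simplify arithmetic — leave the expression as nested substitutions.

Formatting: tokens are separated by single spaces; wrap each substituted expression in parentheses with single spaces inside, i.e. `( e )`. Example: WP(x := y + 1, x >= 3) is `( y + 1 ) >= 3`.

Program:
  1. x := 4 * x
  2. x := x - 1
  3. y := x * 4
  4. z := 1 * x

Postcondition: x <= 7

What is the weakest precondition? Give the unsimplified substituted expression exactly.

Answer: ( ( 4 * x ) - 1 ) <= 7

Derivation:
post: x <= 7
stmt 4: z := 1 * x  -- replace 0 occurrence(s) of z with (1 * x)
  => x <= 7
stmt 3: y := x * 4  -- replace 0 occurrence(s) of y with (x * 4)
  => x <= 7
stmt 2: x := x - 1  -- replace 1 occurrence(s) of x with (x - 1)
  => ( x - 1 ) <= 7
stmt 1: x := 4 * x  -- replace 1 occurrence(s) of x with (4 * x)
  => ( ( 4 * x ) - 1 ) <= 7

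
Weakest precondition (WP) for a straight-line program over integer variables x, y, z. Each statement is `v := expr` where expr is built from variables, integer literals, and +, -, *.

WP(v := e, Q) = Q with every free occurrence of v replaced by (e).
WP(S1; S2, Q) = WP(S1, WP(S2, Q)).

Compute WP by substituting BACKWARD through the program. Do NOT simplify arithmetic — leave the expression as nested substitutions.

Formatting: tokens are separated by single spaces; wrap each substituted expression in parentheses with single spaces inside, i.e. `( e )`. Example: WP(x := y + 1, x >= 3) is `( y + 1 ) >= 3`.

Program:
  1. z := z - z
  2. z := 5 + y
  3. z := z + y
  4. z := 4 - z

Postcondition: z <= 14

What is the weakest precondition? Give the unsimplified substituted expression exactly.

Answer: ( 4 - ( ( 5 + y ) + y ) ) <= 14

Derivation:
post: z <= 14
stmt 4: z := 4 - z  -- replace 1 occurrence(s) of z with (4 - z)
  => ( 4 - z ) <= 14
stmt 3: z := z + y  -- replace 1 occurrence(s) of z with (z + y)
  => ( 4 - ( z + y ) ) <= 14
stmt 2: z := 5 + y  -- replace 1 occurrence(s) of z with (5 + y)
  => ( 4 - ( ( 5 + y ) + y ) ) <= 14
stmt 1: z := z - z  -- replace 0 occurrence(s) of z with (z - z)
  => ( 4 - ( ( 5 + y ) + y ) ) <= 14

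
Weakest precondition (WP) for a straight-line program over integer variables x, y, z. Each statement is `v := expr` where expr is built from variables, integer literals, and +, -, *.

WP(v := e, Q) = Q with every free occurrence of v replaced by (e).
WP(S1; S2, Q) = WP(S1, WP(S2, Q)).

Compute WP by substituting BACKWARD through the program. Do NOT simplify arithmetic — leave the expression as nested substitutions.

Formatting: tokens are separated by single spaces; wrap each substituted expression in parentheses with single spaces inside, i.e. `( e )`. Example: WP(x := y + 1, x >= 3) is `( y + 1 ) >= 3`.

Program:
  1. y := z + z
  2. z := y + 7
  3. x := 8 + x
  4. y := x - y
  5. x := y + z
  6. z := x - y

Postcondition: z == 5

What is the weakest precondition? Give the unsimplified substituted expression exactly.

post: z == 5
stmt 6: z := x - y  -- replace 1 occurrence(s) of z with (x - y)
  => ( x - y ) == 5
stmt 5: x := y + z  -- replace 1 occurrence(s) of x with (y + z)
  => ( ( y + z ) - y ) == 5
stmt 4: y := x - y  -- replace 2 occurrence(s) of y with (x - y)
  => ( ( ( x - y ) + z ) - ( x - y ) ) == 5
stmt 3: x := 8 + x  -- replace 2 occurrence(s) of x with (8 + x)
  => ( ( ( ( 8 + x ) - y ) + z ) - ( ( 8 + x ) - y ) ) == 5
stmt 2: z := y + 7  -- replace 1 occurrence(s) of z with (y + 7)
  => ( ( ( ( 8 + x ) - y ) + ( y + 7 ) ) - ( ( 8 + x ) - y ) ) == 5
stmt 1: y := z + z  -- replace 3 occurrence(s) of y with (z + z)
  => ( ( ( ( 8 + x ) - ( z + z ) ) + ( ( z + z ) + 7 ) ) - ( ( 8 + x ) - ( z + z ) ) ) == 5

Answer: ( ( ( ( 8 + x ) - ( z + z ) ) + ( ( z + z ) + 7 ) ) - ( ( 8 + x ) - ( z + z ) ) ) == 5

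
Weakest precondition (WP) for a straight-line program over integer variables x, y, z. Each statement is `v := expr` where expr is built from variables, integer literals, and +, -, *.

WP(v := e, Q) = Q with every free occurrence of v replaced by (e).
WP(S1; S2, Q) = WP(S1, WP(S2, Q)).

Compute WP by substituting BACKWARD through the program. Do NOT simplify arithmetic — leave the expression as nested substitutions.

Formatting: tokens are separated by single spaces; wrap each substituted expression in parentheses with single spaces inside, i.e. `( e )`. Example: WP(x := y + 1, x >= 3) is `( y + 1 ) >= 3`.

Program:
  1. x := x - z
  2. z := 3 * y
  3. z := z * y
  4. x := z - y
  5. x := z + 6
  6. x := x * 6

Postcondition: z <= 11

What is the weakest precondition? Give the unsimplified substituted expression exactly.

Answer: ( ( 3 * y ) * y ) <= 11

Derivation:
post: z <= 11
stmt 6: x := x * 6  -- replace 0 occurrence(s) of x with (x * 6)
  => z <= 11
stmt 5: x := z + 6  -- replace 0 occurrence(s) of x with (z + 6)
  => z <= 11
stmt 4: x := z - y  -- replace 0 occurrence(s) of x with (z - y)
  => z <= 11
stmt 3: z := z * y  -- replace 1 occurrence(s) of z with (z * y)
  => ( z * y ) <= 11
stmt 2: z := 3 * y  -- replace 1 occurrence(s) of z with (3 * y)
  => ( ( 3 * y ) * y ) <= 11
stmt 1: x := x - z  -- replace 0 occurrence(s) of x with (x - z)
  => ( ( 3 * y ) * y ) <= 11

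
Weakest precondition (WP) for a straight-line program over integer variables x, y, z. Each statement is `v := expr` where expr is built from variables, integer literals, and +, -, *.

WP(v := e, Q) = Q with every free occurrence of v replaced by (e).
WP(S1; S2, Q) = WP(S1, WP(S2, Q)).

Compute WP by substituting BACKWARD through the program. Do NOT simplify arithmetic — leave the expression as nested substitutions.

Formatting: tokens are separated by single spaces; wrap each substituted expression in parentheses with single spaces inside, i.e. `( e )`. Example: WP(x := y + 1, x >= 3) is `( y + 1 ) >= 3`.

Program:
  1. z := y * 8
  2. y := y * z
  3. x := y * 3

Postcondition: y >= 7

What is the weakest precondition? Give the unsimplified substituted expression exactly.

post: y >= 7
stmt 3: x := y * 3  -- replace 0 occurrence(s) of x with (y * 3)
  => y >= 7
stmt 2: y := y * z  -- replace 1 occurrence(s) of y with (y * z)
  => ( y * z ) >= 7
stmt 1: z := y * 8  -- replace 1 occurrence(s) of z with (y * 8)
  => ( y * ( y * 8 ) ) >= 7

Answer: ( y * ( y * 8 ) ) >= 7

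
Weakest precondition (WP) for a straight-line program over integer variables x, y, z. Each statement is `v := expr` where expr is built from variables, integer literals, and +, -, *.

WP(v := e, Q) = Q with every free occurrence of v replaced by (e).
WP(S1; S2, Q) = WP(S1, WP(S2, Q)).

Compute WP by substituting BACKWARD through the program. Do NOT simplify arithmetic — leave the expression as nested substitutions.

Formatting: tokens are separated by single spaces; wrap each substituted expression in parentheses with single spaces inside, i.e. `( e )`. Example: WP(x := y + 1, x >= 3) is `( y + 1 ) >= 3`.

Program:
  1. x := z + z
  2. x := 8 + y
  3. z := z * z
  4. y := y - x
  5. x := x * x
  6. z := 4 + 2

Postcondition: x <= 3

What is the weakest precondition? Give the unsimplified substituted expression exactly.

Answer: ( ( 8 + y ) * ( 8 + y ) ) <= 3

Derivation:
post: x <= 3
stmt 6: z := 4 + 2  -- replace 0 occurrence(s) of z with (4 + 2)
  => x <= 3
stmt 5: x := x * x  -- replace 1 occurrence(s) of x with (x * x)
  => ( x * x ) <= 3
stmt 4: y := y - x  -- replace 0 occurrence(s) of y with (y - x)
  => ( x * x ) <= 3
stmt 3: z := z * z  -- replace 0 occurrence(s) of z with (z * z)
  => ( x * x ) <= 3
stmt 2: x := 8 + y  -- replace 2 occurrence(s) of x with (8 + y)
  => ( ( 8 + y ) * ( 8 + y ) ) <= 3
stmt 1: x := z + z  -- replace 0 occurrence(s) of x with (z + z)
  => ( ( 8 + y ) * ( 8 + y ) ) <= 3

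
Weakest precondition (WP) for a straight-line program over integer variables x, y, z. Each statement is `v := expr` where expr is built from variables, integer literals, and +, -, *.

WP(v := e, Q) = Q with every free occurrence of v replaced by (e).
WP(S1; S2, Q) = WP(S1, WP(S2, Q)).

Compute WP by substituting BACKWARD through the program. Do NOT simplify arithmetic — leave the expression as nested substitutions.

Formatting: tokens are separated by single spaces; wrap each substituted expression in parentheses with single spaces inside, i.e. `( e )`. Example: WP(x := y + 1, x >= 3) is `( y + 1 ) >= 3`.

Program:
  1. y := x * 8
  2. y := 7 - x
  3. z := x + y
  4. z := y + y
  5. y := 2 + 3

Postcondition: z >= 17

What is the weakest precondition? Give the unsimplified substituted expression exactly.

Answer: ( ( 7 - x ) + ( 7 - x ) ) >= 17

Derivation:
post: z >= 17
stmt 5: y := 2 + 3  -- replace 0 occurrence(s) of y with (2 + 3)
  => z >= 17
stmt 4: z := y + y  -- replace 1 occurrence(s) of z with (y + y)
  => ( y + y ) >= 17
stmt 3: z := x + y  -- replace 0 occurrence(s) of z with (x + y)
  => ( y + y ) >= 17
stmt 2: y := 7 - x  -- replace 2 occurrence(s) of y with (7 - x)
  => ( ( 7 - x ) + ( 7 - x ) ) >= 17
stmt 1: y := x * 8  -- replace 0 occurrence(s) of y with (x * 8)
  => ( ( 7 - x ) + ( 7 - x ) ) >= 17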